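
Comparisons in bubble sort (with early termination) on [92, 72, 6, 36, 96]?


Algorithm: bubble sort (with early termination)
Input: [92, 72, 6, 36, 96]
Sorted: [6, 36, 72, 92, 96]

9


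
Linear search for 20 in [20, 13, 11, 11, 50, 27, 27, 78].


i=0: 20==20 found!

Found at 0, 1 comps


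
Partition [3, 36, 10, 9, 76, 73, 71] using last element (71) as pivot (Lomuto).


Pivot: 71
  3 <= 71: advance i (no swap)
  36 <= 71: advance i (no swap)
  10 <= 71: advance i (no swap)
  9 <= 71: advance i (no swap)
Place pivot at 4: [3, 36, 10, 9, 71, 73, 76]

Partitioned: [3, 36, 10, 9, 71, 73, 76]


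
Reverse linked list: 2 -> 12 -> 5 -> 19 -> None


Step 1: curr=2, set curr.next=prev(None) | reversed so far: 2
Step 2: curr=12, set curr.next=prev(2) | reversed so far: 12 -> 2
Step 3: curr=5, set curr.next=prev(12) | reversed so far: 5 -> 12 -> 2
Step 4: curr=19, set curr.next=prev(5) | reversed so far: 19 -> 5 -> 12 -> 2

19 -> 5 -> 12 -> 2 -> None


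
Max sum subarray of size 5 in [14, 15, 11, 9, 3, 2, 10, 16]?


[0:5]: 52
[1:6]: 40
[2:7]: 35
[3:8]: 40

Max: 52 at [0:5]


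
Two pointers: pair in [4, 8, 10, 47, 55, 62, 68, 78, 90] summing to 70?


lo=0(4)+hi=8(90)=94
lo=0(4)+hi=7(78)=82
lo=0(4)+hi=6(68)=72
lo=0(4)+hi=5(62)=66
lo=1(8)+hi=5(62)=70

Yes: 8+62=70


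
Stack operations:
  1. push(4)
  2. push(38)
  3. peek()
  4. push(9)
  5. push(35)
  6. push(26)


push(4) -> [4]
push(38) -> [4, 38]
peek()->38
push(9) -> [4, 38, 9]
push(35) -> [4, 38, 9, 35]
push(26) -> [4, 38, 9, 35, 26]

Final stack: [4, 38, 9, 35, 26]


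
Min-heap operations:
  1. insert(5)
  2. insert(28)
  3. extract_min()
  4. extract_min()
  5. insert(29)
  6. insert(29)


insert(5) -> [5]
insert(28) -> [5, 28]
extract_min()->5, [28]
extract_min()->28, []
insert(29) -> [29]
insert(29) -> [29, 29]

Final heap: [29, 29]


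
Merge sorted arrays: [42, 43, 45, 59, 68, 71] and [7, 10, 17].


Take 7 from B
Take 10 from B
Take 17 from B

Merged: [7, 10, 17, 42, 43, 45, 59, 68, 71]


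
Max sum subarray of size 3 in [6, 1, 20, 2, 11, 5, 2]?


[0:3]: 27
[1:4]: 23
[2:5]: 33
[3:6]: 18
[4:7]: 18

Max: 33 at [2:5]


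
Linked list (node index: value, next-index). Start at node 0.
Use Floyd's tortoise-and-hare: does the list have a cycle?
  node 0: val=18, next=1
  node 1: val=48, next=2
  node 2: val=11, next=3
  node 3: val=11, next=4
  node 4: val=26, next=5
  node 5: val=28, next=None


Floyd's tortoise (slow, +1) and hare (fast, +2):
  init: slow=0, fast=0
  step 1: slow=1, fast=2
  step 2: slow=2, fast=4
  step 3: fast 4->5->None, no cycle

Cycle: no


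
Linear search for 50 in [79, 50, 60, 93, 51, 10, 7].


i=0: 79!=50
i=1: 50==50 found!

Found at 1, 2 comps


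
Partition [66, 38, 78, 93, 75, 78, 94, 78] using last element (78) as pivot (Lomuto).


Pivot: 78
  66 <= 78: advance i (no swap)
  38 <= 78: advance i (no swap)
  78 <= 78: advance i (no swap)
  75 <= 78: swap -> [66, 38, 78, 75, 93, 78, 94, 78]
  78 <= 78: swap -> [66, 38, 78, 75, 78, 93, 94, 78]
Place pivot at 5: [66, 38, 78, 75, 78, 78, 94, 93]

Partitioned: [66, 38, 78, 75, 78, 78, 94, 93]


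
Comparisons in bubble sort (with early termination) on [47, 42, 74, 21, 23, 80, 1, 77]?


Algorithm: bubble sort (with early termination)
Input: [47, 42, 74, 21, 23, 80, 1, 77]
Sorted: [1, 21, 23, 42, 47, 74, 77, 80]

28


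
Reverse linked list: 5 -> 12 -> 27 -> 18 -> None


Step 1: curr=5, set curr.next=prev(None) | reversed so far: 5
Step 2: curr=12, set curr.next=prev(5) | reversed so far: 12 -> 5
Step 3: curr=27, set curr.next=prev(12) | reversed so far: 27 -> 12 -> 5
Step 4: curr=18, set curr.next=prev(27) | reversed so far: 18 -> 27 -> 12 -> 5

18 -> 27 -> 12 -> 5 -> None


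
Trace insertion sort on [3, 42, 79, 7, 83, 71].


Initial: [3, 42, 79, 7, 83, 71]
Insert 42: [3, 42, 79, 7, 83, 71]
Insert 79: [3, 42, 79, 7, 83, 71]
Insert 7: [3, 7, 42, 79, 83, 71]
Insert 83: [3, 7, 42, 79, 83, 71]
Insert 71: [3, 7, 42, 71, 79, 83]

Sorted: [3, 7, 42, 71, 79, 83]


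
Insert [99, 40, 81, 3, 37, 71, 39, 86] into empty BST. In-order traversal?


Insert 99: root
Insert 40: L from 99
Insert 81: L from 99 -> R from 40
Insert 3: L from 99 -> L from 40
Insert 37: L from 99 -> L from 40 -> R from 3
Insert 71: L from 99 -> R from 40 -> L from 81
Insert 39: L from 99 -> L from 40 -> R from 3 -> R from 37
Insert 86: L from 99 -> R from 40 -> R from 81

In-order: [3, 37, 39, 40, 71, 81, 86, 99]


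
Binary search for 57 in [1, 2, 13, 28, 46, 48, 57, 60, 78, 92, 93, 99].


Step 1: lo=0, hi=11, mid=5, val=48
Step 2: lo=6, hi=11, mid=8, val=78
Step 3: lo=6, hi=7, mid=6, val=57

Found at index 6


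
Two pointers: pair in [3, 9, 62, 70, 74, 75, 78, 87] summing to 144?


lo=0(3)+hi=7(87)=90
lo=1(9)+hi=7(87)=96
lo=2(62)+hi=7(87)=149
lo=2(62)+hi=6(78)=140
lo=3(70)+hi=6(78)=148
lo=3(70)+hi=5(75)=145
lo=3(70)+hi=4(74)=144

Yes: 70+74=144


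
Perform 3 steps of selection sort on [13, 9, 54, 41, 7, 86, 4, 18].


Initial: [13, 9, 54, 41, 7, 86, 4, 18]
Step 1: min=4 at 6
  Swap: [4, 9, 54, 41, 7, 86, 13, 18]
Step 2: min=7 at 4
  Swap: [4, 7, 54, 41, 9, 86, 13, 18]
Step 3: min=9 at 4
  Swap: [4, 7, 9, 41, 54, 86, 13, 18]

After 3 steps: [4, 7, 9, 41, 54, 86, 13, 18]


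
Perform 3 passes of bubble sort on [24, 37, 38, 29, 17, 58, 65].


Initial: [24, 37, 38, 29, 17, 58, 65]
Pass 1: [24, 37, 29, 17, 38, 58, 65] (2 swaps)
Pass 2: [24, 29, 17, 37, 38, 58, 65] (2 swaps)
Pass 3: [24, 17, 29, 37, 38, 58, 65] (1 swaps)

After 3 passes: [24, 17, 29, 37, 38, 58, 65]


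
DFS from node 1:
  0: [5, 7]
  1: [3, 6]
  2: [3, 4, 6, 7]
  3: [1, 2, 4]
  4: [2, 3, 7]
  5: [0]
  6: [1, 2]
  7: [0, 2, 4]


Visit 1, push [6, 3]
Visit 3, push [4, 2]
Visit 2, push [7, 6, 4]
Visit 4, push [7]
Visit 7, push [0]
Visit 0, push [5]
Visit 5, push []
Visit 6, push []

DFS order: [1, 3, 2, 4, 7, 0, 5, 6]


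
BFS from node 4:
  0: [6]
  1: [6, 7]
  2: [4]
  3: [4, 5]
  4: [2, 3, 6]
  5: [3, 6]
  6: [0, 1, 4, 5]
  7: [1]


Visit 4, enqueue [2, 3, 6]
Visit 2, enqueue []
Visit 3, enqueue [5]
Visit 6, enqueue [0, 1]
Visit 5, enqueue []
Visit 0, enqueue []
Visit 1, enqueue [7]
Visit 7, enqueue []

BFS order: [4, 2, 3, 6, 5, 0, 1, 7]


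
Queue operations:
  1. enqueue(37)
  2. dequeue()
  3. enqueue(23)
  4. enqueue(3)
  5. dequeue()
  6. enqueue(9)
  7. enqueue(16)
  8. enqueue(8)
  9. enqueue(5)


enqueue(37) -> [37]
dequeue()->37, []
enqueue(23) -> [23]
enqueue(3) -> [23, 3]
dequeue()->23, [3]
enqueue(9) -> [3, 9]
enqueue(16) -> [3, 9, 16]
enqueue(8) -> [3, 9, 16, 8]
enqueue(5) -> [3, 9, 16, 8, 5]

Final queue: [3, 9, 16, 8, 5]


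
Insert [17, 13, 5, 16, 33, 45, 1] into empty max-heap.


Insert 17: [17]
Insert 13: [17, 13]
Insert 5: [17, 13, 5]
Insert 16: [17, 16, 5, 13]
Insert 33: [33, 17, 5, 13, 16]
Insert 45: [45, 17, 33, 13, 16, 5]
Insert 1: [45, 17, 33, 13, 16, 5, 1]

Final heap: [45, 17, 33, 13, 16, 5, 1]


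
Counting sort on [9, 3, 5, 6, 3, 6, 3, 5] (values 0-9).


Input: [9, 3, 5, 6, 3, 6, 3, 5]
Counts: [0, 0, 0, 3, 0, 2, 2, 0, 0, 1]

Sorted: [3, 3, 3, 5, 5, 6, 6, 9]


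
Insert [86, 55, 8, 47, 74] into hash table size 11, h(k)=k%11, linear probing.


Insert 86: h=9 -> slot 9
Insert 55: h=0 -> slot 0
Insert 8: h=8 -> slot 8
Insert 47: h=3 -> slot 3
Insert 74: h=8, 2 probes -> slot 10

Table: [55, None, None, 47, None, None, None, None, 8, 86, 74]


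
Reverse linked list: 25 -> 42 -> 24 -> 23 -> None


Step 1: curr=25, set curr.next=prev(None) | reversed so far: 25
Step 2: curr=42, set curr.next=prev(25) | reversed so far: 42 -> 25
Step 3: curr=24, set curr.next=prev(42) | reversed so far: 24 -> 42 -> 25
Step 4: curr=23, set curr.next=prev(24) | reversed so far: 23 -> 24 -> 42 -> 25

23 -> 24 -> 42 -> 25 -> None


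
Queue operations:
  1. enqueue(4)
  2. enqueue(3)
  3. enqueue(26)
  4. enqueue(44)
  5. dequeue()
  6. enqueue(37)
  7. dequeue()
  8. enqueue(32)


enqueue(4) -> [4]
enqueue(3) -> [4, 3]
enqueue(26) -> [4, 3, 26]
enqueue(44) -> [4, 3, 26, 44]
dequeue()->4, [3, 26, 44]
enqueue(37) -> [3, 26, 44, 37]
dequeue()->3, [26, 44, 37]
enqueue(32) -> [26, 44, 37, 32]

Final queue: [26, 44, 37, 32]


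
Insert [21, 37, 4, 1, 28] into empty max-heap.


Insert 21: [21]
Insert 37: [37, 21]
Insert 4: [37, 21, 4]
Insert 1: [37, 21, 4, 1]
Insert 28: [37, 28, 4, 1, 21]

Final heap: [37, 28, 4, 1, 21]


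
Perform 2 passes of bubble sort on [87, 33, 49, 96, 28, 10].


Initial: [87, 33, 49, 96, 28, 10]
Pass 1: [33, 49, 87, 28, 10, 96] (4 swaps)
Pass 2: [33, 49, 28, 10, 87, 96] (2 swaps)

After 2 passes: [33, 49, 28, 10, 87, 96]


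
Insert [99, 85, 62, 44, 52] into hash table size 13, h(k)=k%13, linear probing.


Insert 99: h=8 -> slot 8
Insert 85: h=7 -> slot 7
Insert 62: h=10 -> slot 10
Insert 44: h=5 -> slot 5
Insert 52: h=0 -> slot 0

Table: [52, None, None, None, None, 44, None, 85, 99, None, 62, None, None]


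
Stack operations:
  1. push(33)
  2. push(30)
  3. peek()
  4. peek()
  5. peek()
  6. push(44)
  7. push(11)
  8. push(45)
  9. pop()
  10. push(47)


push(33) -> [33]
push(30) -> [33, 30]
peek()->30
peek()->30
peek()->30
push(44) -> [33, 30, 44]
push(11) -> [33, 30, 44, 11]
push(45) -> [33, 30, 44, 11, 45]
pop()->45, [33, 30, 44, 11]
push(47) -> [33, 30, 44, 11, 47]

Final stack: [33, 30, 44, 11, 47]


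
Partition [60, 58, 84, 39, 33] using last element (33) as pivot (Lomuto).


Pivot: 33
Place pivot at 0: [33, 58, 84, 39, 60]

Partitioned: [33, 58, 84, 39, 60]


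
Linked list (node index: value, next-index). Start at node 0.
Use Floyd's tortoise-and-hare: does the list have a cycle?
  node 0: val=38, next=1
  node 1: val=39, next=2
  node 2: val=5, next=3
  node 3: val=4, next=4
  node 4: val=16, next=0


Floyd's tortoise (slow, +1) and hare (fast, +2):
  init: slow=0, fast=0
  step 1: slow=1, fast=2
  step 2: slow=2, fast=4
  step 3: slow=3, fast=1
  step 4: slow=4, fast=3
  step 5: slow=0, fast=0
  slow == fast at node 0: cycle detected

Cycle: yes


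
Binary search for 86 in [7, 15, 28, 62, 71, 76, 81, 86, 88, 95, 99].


Step 1: lo=0, hi=10, mid=5, val=76
Step 2: lo=6, hi=10, mid=8, val=88
Step 3: lo=6, hi=7, mid=6, val=81
Step 4: lo=7, hi=7, mid=7, val=86

Found at index 7


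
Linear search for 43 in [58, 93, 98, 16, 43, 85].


i=0: 58!=43
i=1: 93!=43
i=2: 98!=43
i=3: 16!=43
i=4: 43==43 found!

Found at 4, 5 comps


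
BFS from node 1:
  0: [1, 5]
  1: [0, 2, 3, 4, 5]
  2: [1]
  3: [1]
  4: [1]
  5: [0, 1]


Visit 1, enqueue [0, 2, 3, 4, 5]
Visit 0, enqueue []
Visit 2, enqueue []
Visit 3, enqueue []
Visit 4, enqueue []
Visit 5, enqueue []

BFS order: [1, 0, 2, 3, 4, 5]


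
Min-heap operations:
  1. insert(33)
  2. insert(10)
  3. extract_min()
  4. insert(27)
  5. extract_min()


insert(33) -> [33]
insert(10) -> [10, 33]
extract_min()->10, [33]
insert(27) -> [27, 33]
extract_min()->27, [33]

Final heap: [33]


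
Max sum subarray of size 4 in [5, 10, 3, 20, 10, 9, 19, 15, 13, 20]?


[0:4]: 38
[1:5]: 43
[2:6]: 42
[3:7]: 58
[4:8]: 53
[5:9]: 56
[6:10]: 67

Max: 67 at [6:10]


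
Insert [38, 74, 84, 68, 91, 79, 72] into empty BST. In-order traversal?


Insert 38: root
Insert 74: R from 38
Insert 84: R from 38 -> R from 74
Insert 68: R from 38 -> L from 74
Insert 91: R from 38 -> R from 74 -> R from 84
Insert 79: R from 38 -> R from 74 -> L from 84
Insert 72: R from 38 -> L from 74 -> R from 68

In-order: [38, 68, 72, 74, 79, 84, 91]


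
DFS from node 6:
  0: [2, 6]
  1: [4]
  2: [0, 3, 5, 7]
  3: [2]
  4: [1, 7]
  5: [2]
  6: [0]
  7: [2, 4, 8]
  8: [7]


Visit 6, push [0]
Visit 0, push [2]
Visit 2, push [7, 5, 3]
Visit 3, push []
Visit 5, push []
Visit 7, push [8, 4]
Visit 4, push [1]
Visit 1, push []
Visit 8, push []

DFS order: [6, 0, 2, 3, 5, 7, 4, 1, 8]


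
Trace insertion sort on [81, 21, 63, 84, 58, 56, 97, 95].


Initial: [81, 21, 63, 84, 58, 56, 97, 95]
Insert 21: [21, 81, 63, 84, 58, 56, 97, 95]
Insert 63: [21, 63, 81, 84, 58, 56, 97, 95]
Insert 84: [21, 63, 81, 84, 58, 56, 97, 95]
Insert 58: [21, 58, 63, 81, 84, 56, 97, 95]
Insert 56: [21, 56, 58, 63, 81, 84, 97, 95]
Insert 97: [21, 56, 58, 63, 81, 84, 97, 95]
Insert 95: [21, 56, 58, 63, 81, 84, 95, 97]

Sorted: [21, 56, 58, 63, 81, 84, 95, 97]


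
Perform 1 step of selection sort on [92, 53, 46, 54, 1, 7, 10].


Initial: [92, 53, 46, 54, 1, 7, 10]
Step 1: min=1 at 4
  Swap: [1, 53, 46, 54, 92, 7, 10]

After 1 step: [1, 53, 46, 54, 92, 7, 10]


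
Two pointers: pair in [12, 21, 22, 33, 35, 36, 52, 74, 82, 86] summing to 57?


lo=0(12)+hi=9(86)=98
lo=0(12)+hi=8(82)=94
lo=0(12)+hi=7(74)=86
lo=0(12)+hi=6(52)=64
lo=0(12)+hi=5(36)=48
lo=1(21)+hi=5(36)=57

Yes: 21+36=57


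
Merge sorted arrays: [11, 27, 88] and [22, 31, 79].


Take 11 from A
Take 22 from B
Take 27 from A
Take 31 from B
Take 79 from B

Merged: [11, 22, 27, 31, 79, 88]


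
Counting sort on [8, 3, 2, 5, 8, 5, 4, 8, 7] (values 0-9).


Input: [8, 3, 2, 5, 8, 5, 4, 8, 7]
Counts: [0, 0, 1, 1, 1, 2, 0, 1, 3, 0]

Sorted: [2, 3, 4, 5, 5, 7, 8, 8, 8]


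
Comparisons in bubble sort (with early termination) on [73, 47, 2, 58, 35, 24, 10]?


Algorithm: bubble sort (with early termination)
Input: [73, 47, 2, 58, 35, 24, 10]
Sorted: [2, 10, 24, 35, 47, 58, 73]

21


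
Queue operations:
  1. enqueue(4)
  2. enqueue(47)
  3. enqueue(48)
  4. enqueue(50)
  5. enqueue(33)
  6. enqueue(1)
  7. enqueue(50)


enqueue(4) -> [4]
enqueue(47) -> [4, 47]
enqueue(48) -> [4, 47, 48]
enqueue(50) -> [4, 47, 48, 50]
enqueue(33) -> [4, 47, 48, 50, 33]
enqueue(1) -> [4, 47, 48, 50, 33, 1]
enqueue(50) -> [4, 47, 48, 50, 33, 1, 50]

Final queue: [4, 47, 48, 50, 33, 1, 50]


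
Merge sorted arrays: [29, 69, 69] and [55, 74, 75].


Take 29 from A
Take 55 from B
Take 69 from A
Take 69 from A

Merged: [29, 55, 69, 69, 74, 75]


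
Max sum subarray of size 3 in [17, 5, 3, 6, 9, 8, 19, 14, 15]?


[0:3]: 25
[1:4]: 14
[2:5]: 18
[3:6]: 23
[4:7]: 36
[5:8]: 41
[6:9]: 48

Max: 48 at [6:9]


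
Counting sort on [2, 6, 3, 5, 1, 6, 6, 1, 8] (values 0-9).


Input: [2, 6, 3, 5, 1, 6, 6, 1, 8]
Counts: [0, 2, 1, 1, 0, 1, 3, 0, 1, 0]

Sorted: [1, 1, 2, 3, 5, 6, 6, 6, 8]


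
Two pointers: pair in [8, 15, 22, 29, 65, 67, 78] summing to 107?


lo=0(8)+hi=6(78)=86
lo=1(15)+hi=6(78)=93
lo=2(22)+hi=6(78)=100
lo=3(29)+hi=6(78)=107

Yes: 29+78=107


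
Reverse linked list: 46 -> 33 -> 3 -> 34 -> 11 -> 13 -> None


Step 1: curr=46, set curr.next=prev(None) | reversed so far: 46
Step 2: curr=33, set curr.next=prev(46) | reversed so far: 33 -> 46
Step 3: curr=3, set curr.next=prev(33) | reversed so far: 3 -> 33 -> 46
Step 4: curr=34, set curr.next=prev(3) | reversed so far: 34 -> 3 -> 33 -> 46
Step 5: curr=11, set curr.next=prev(34) | reversed so far: 11 -> 34 -> 3 -> 33 -> 46
Step 6: curr=13, set curr.next=prev(11) | reversed so far: 13 -> 11 -> 34 -> 3 -> 33 -> 46

13 -> 11 -> 34 -> 3 -> 33 -> 46 -> None


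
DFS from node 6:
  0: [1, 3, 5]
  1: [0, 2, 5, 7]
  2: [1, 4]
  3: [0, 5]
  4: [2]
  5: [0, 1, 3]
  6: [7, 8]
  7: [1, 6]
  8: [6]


Visit 6, push [8, 7]
Visit 7, push [1]
Visit 1, push [5, 2, 0]
Visit 0, push [5, 3]
Visit 3, push [5]
Visit 5, push []
Visit 2, push [4]
Visit 4, push []
Visit 8, push []

DFS order: [6, 7, 1, 0, 3, 5, 2, 4, 8]


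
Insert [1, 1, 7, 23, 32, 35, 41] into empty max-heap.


Insert 1: [1]
Insert 1: [1, 1]
Insert 7: [7, 1, 1]
Insert 23: [23, 7, 1, 1]
Insert 32: [32, 23, 1, 1, 7]
Insert 35: [35, 23, 32, 1, 7, 1]
Insert 41: [41, 23, 35, 1, 7, 1, 32]

Final heap: [41, 23, 35, 1, 7, 1, 32]


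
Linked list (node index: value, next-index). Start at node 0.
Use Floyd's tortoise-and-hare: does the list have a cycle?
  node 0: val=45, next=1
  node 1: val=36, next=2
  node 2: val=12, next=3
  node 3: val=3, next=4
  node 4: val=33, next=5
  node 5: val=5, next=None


Floyd's tortoise (slow, +1) and hare (fast, +2):
  init: slow=0, fast=0
  step 1: slow=1, fast=2
  step 2: slow=2, fast=4
  step 3: fast 4->5->None, no cycle

Cycle: no


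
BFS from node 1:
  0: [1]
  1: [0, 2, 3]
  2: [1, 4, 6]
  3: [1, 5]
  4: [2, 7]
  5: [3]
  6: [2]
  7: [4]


Visit 1, enqueue [0, 2, 3]
Visit 0, enqueue []
Visit 2, enqueue [4, 6]
Visit 3, enqueue [5]
Visit 4, enqueue [7]
Visit 6, enqueue []
Visit 5, enqueue []
Visit 7, enqueue []

BFS order: [1, 0, 2, 3, 4, 6, 5, 7]


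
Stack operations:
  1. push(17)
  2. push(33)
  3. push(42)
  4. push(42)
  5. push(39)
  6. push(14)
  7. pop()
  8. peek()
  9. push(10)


push(17) -> [17]
push(33) -> [17, 33]
push(42) -> [17, 33, 42]
push(42) -> [17, 33, 42, 42]
push(39) -> [17, 33, 42, 42, 39]
push(14) -> [17, 33, 42, 42, 39, 14]
pop()->14, [17, 33, 42, 42, 39]
peek()->39
push(10) -> [17, 33, 42, 42, 39, 10]

Final stack: [17, 33, 42, 42, 39, 10]


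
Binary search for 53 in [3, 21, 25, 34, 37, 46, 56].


Step 1: lo=0, hi=6, mid=3, val=34
Step 2: lo=4, hi=6, mid=5, val=46
Step 3: lo=6, hi=6, mid=6, val=56

Not found


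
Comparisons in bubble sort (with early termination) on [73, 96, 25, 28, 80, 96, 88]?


Algorithm: bubble sort (with early termination)
Input: [73, 96, 25, 28, 80, 96, 88]
Sorted: [25, 28, 73, 80, 88, 96, 96]

15


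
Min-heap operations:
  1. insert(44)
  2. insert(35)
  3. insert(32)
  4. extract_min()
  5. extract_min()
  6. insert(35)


insert(44) -> [44]
insert(35) -> [35, 44]
insert(32) -> [32, 44, 35]
extract_min()->32, [35, 44]
extract_min()->35, [44]
insert(35) -> [35, 44]

Final heap: [35, 44]


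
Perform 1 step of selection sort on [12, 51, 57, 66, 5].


Initial: [12, 51, 57, 66, 5]
Step 1: min=5 at 4
  Swap: [5, 51, 57, 66, 12]

After 1 step: [5, 51, 57, 66, 12]


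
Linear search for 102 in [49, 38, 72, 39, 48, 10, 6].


i=0: 49!=102
i=1: 38!=102
i=2: 72!=102
i=3: 39!=102
i=4: 48!=102
i=5: 10!=102
i=6: 6!=102

Not found, 7 comps


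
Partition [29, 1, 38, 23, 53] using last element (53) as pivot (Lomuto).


Pivot: 53
  29 <= 53: advance i (no swap)
  1 <= 53: advance i (no swap)
  38 <= 53: advance i (no swap)
  23 <= 53: advance i (no swap)
Place pivot at 4: [29, 1, 38, 23, 53]

Partitioned: [29, 1, 38, 23, 53]


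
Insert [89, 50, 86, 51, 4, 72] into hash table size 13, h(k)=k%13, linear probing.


Insert 89: h=11 -> slot 11
Insert 50: h=11, 1 probes -> slot 12
Insert 86: h=8 -> slot 8
Insert 51: h=12, 1 probes -> slot 0
Insert 4: h=4 -> slot 4
Insert 72: h=7 -> slot 7

Table: [51, None, None, None, 4, None, None, 72, 86, None, None, 89, 50]


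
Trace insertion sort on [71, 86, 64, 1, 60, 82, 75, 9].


Initial: [71, 86, 64, 1, 60, 82, 75, 9]
Insert 86: [71, 86, 64, 1, 60, 82, 75, 9]
Insert 64: [64, 71, 86, 1, 60, 82, 75, 9]
Insert 1: [1, 64, 71, 86, 60, 82, 75, 9]
Insert 60: [1, 60, 64, 71, 86, 82, 75, 9]
Insert 82: [1, 60, 64, 71, 82, 86, 75, 9]
Insert 75: [1, 60, 64, 71, 75, 82, 86, 9]
Insert 9: [1, 9, 60, 64, 71, 75, 82, 86]

Sorted: [1, 9, 60, 64, 71, 75, 82, 86]


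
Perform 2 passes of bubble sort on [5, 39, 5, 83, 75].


Initial: [5, 39, 5, 83, 75]
Pass 1: [5, 5, 39, 75, 83] (2 swaps)
Pass 2: [5, 5, 39, 75, 83] (0 swaps)

After 2 passes: [5, 5, 39, 75, 83]


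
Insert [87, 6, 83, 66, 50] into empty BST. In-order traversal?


Insert 87: root
Insert 6: L from 87
Insert 83: L from 87 -> R from 6
Insert 66: L from 87 -> R from 6 -> L from 83
Insert 50: L from 87 -> R from 6 -> L from 83 -> L from 66

In-order: [6, 50, 66, 83, 87]


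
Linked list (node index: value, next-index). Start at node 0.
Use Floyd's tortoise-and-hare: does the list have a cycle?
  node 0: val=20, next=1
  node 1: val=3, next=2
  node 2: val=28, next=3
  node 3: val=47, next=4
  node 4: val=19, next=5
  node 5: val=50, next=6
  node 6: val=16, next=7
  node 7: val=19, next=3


Floyd's tortoise (slow, +1) and hare (fast, +2):
  init: slow=0, fast=0
  step 1: slow=1, fast=2
  step 2: slow=2, fast=4
  step 3: slow=3, fast=6
  step 4: slow=4, fast=3
  step 5: slow=5, fast=5
  slow == fast at node 5: cycle detected

Cycle: yes


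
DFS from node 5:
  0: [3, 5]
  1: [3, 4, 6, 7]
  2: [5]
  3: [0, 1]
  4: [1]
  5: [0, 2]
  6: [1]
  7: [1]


Visit 5, push [2, 0]
Visit 0, push [3]
Visit 3, push [1]
Visit 1, push [7, 6, 4]
Visit 4, push []
Visit 6, push []
Visit 7, push []
Visit 2, push []

DFS order: [5, 0, 3, 1, 4, 6, 7, 2]


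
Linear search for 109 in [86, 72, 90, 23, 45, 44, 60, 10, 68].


i=0: 86!=109
i=1: 72!=109
i=2: 90!=109
i=3: 23!=109
i=4: 45!=109
i=5: 44!=109
i=6: 60!=109
i=7: 10!=109
i=8: 68!=109

Not found, 9 comps


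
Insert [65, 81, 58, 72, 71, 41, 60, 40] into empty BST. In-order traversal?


Insert 65: root
Insert 81: R from 65
Insert 58: L from 65
Insert 72: R from 65 -> L from 81
Insert 71: R from 65 -> L from 81 -> L from 72
Insert 41: L from 65 -> L from 58
Insert 60: L from 65 -> R from 58
Insert 40: L from 65 -> L from 58 -> L from 41

In-order: [40, 41, 58, 60, 65, 71, 72, 81]


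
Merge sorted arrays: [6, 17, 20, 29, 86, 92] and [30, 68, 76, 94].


Take 6 from A
Take 17 from A
Take 20 from A
Take 29 from A
Take 30 from B
Take 68 from B
Take 76 from B
Take 86 from A
Take 92 from A

Merged: [6, 17, 20, 29, 30, 68, 76, 86, 92, 94]


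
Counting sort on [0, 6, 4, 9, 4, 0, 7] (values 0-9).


Input: [0, 6, 4, 9, 4, 0, 7]
Counts: [2, 0, 0, 0, 2, 0, 1, 1, 0, 1]

Sorted: [0, 0, 4, 4, 6, 7, 9]


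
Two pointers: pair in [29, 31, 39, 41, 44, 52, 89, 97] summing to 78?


lo=0(29)+hi=7(97)=126
lo=0(29)+hi=6(89)=118
lo=0(29)+hi=5(52)=81
lo=0(29)+hi=4(44)=73
lo=1(31)+hi=4(44)=75
lo=2(39)+hi=4(44)=83
lo=2(39)+hi=3(41)=80

No pair found


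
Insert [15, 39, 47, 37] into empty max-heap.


Insert 15: [15]
Insert 39: [39, 15]
Insert 47: [47, 15, 39]
Insert 37: [47, 37, 39, 15]

Final heap: [47, 37, 39, 15]


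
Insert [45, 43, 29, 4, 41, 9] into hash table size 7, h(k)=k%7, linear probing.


Insert 45: h=3 -> slot 3
Insert 43: h=1 -> slot 1
Insert 29: h=1, 1 probes -> slot 2
Insert 4: h=4 -> slot 4
Insert 41: h=6 -> slot 6
Insert 9: h=2, 3 probes -> slot 5

Table: [None, 43, 29, 45, 4, 9, 41]


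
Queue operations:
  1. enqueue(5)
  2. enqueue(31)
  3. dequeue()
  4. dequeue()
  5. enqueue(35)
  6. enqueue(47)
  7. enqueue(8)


enqueue(5) -> [5]
enqueue(31) -> [5, 31]
dequeue()->5, [31]
dequeue()->31, []
enqueue(35) -> [35]
enqueue(47) -> [35, 47]
enqueue(8) -> [35, 47, 8]

Final queue: [35, 47, 8]


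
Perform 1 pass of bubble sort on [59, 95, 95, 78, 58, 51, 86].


Initial: [59, 95, 95, 78, 58, 51, 86]
Pass 1: [59, 95, 78, 58, 51, 86, 95] (4 swaps)

After 1 pass: [59, 95, 78, 58, 51, 86, 95]


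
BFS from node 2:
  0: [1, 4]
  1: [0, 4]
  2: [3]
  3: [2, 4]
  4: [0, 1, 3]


Visit 2, enqueue [3]
Visit 3, enqueue [4]
Visit 4, enqueue [0, 1]
Visit 0, enqueue []
Visit 1, enqueue []

BFS order: [2, 3, 4, 0, 1]


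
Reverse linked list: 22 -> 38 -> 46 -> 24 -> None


Step 1: curr=22, set curr.next=prev(None) | reversed so far: 22
Step 2: curr=38, set curr.next=prev(22) | reversed so far: 38 -> 22
Step 3: curr=46, set curr.next=prev(38) | reversed so far: 46 -> 38 -> 22
Step 4: curr=24, set curr.next=prev(46) | reversed so far: 24 -> 46 -> 38 -> 22

24 -> 46 -> 38 -> 22 -> None


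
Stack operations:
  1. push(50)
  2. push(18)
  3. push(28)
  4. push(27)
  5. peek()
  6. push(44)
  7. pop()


push(50) -> [50]
push(18) -> [50, 18]
push(28) -> [50, 18, 28]
push(27) -> [50, 18, 28, 27]
peek()->27
push(44) -> [50, 18, 28, 27, 44]
pop()->44, [50, 18, 28, 27]

Final stack: [50, 18, 28, 27]


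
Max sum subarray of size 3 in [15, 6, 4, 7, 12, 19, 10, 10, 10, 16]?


[0:3]: 25
[1:4]: 17
[2:5]: 23
[3:6]: 38
[4:7]: 41
[5:8]: 39
[6:9]: 30
[7:10]: 36

Max: 41 at [4:7]


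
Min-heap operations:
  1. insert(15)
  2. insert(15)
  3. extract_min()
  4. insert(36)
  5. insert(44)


insert(15) -> [15]
insert(15) -> [15, 15]
extract_min()->15, [15]
insert(36) -> [15, 36]
insert(44) -> [15, 36, 44]

Final heap: [15, 36, 44]


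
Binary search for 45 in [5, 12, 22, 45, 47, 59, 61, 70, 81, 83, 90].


Step 1: lo=0, hi=10, mid=5, val=59
Step 2: lo=0, hi=4, mid=2, val=22
Step 3: lo=3, hi=4, mid=3, val=45

Found at index 3


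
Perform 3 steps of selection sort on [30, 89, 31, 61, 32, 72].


Initial: [30, 89, 31, 61, 32, 72]
Step 1: min=30 at 0
  Swap: [30, 89, 31, 61, 32, 72]
Step 2: min=31 at 2
  Swap: [30, 31, 89, 61, 32, 72]
Step 3: min=32 at 4
  Swap: [30, 31, 32, 61, 89, 72]

After 3 steps: [30, 31, 32, 61, 89, 72]


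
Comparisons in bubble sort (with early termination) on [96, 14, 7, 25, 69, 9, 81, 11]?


Algorithm: bubble sort (with early termination)
Input: [96, 14, 7, 25, 69, 9, 81, 11]
Sorted: [7, 9, 11, 14, 25, 69, 81, 96]

27


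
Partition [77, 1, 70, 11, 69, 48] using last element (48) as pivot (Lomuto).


Pivot: 48
  1 <= 48: swap -> [1, 77, 70, 11, 69, 48]
  11 <= 48: swap -> [1, 11, 70, 77, 69, 48]
Place pivot at 2: [1, 11, 48, 77, 69, 70]

Partitioned: [1, 11, 48, 77, 69, 70]


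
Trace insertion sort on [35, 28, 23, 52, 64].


Initial: [35, 28, 23, 52, 64]
Insert 28: [28, 35, 23, 52, 64]
Insert 23: [23, 28, 35, 52, 64]
Insert 52: [23, 28, 35, 52, 64]
Insert 64: [23, 28, 35, 52, 64]

Sorted: [23, 28, 35, 52, 64]


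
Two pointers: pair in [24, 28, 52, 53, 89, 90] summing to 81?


lo=0(24)+hi=5(90)=114
lo=0(24)+hi=4(89)=113
lo=0(24)+hi=3(53)=77
lo=1(28)+hi=3(53)=81

Yes: 28+53=81


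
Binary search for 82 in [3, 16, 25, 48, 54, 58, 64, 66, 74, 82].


Step 1: lo=0, hi=9, mid=4, val=54
Step 2: lo=5, hi=9, mid=7, val=66
Step 3: lo=8, hi=9, mid=8, val=74
Step 4: lo=9, hi=9, mid=9, val=82

Found at index 9


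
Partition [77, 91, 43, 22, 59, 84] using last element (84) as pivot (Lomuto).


Pivot: 84
  77 <= 84: advance i (no swap)
  43 <= 84: swap -> [77, 43, 91, 22, 59, 84]
  22 <= 84: swap -> [77, 43, 22, 91, 59, 84]
  59 <= 84: swap -> [77, 43, 22, 59, 91, 84]
Place pivot at 4: [77, 43, 22, 59, 84, 91]

Partitioned: [77, 43, 22, 59, 84, 91]


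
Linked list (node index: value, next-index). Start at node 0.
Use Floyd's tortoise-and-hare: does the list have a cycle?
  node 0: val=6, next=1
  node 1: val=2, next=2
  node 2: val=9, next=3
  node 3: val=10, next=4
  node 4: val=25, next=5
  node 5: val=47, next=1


Floyd's tortoise (slow, +1) and hare (fast, +2):
  init: slow=0, fast=0
  step 1: slow=1, fast=2
  step 2: slow=2, fast=4
  step 3: slow=3, fast=1
  step 4: slow=4, fast=3
  step 5: slow=5, fast=5
  slow == fast at node 5: cycle detected

Cycle: yes


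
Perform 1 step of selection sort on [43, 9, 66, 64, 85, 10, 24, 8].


Initial: [43, 9, 66, 64, 85, 10, 24, 8]
Step 1: min=8 at 7
  Swap: [8, 9, 66, 64, 85, 10, 24, 43]

After 1 step: [8, 9, 66, 64, 85, 10, 24, 43]


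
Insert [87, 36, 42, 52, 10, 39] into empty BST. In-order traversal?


Insert 87: root
Insert 36: L from 87
Insert 42: L from 87 -> R from 36
Insert 52: L from 87 -> R from 36 -> R from 42
Insert 10: L from 87 -> L from 36
Insert 39: L from 87 -> R from 36 -> L from 42

In-order: [10, 36, 39, 42, 52, 87]


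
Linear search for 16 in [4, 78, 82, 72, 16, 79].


i=0: 4!=16
i=1: 78!=16
i=2: 82!=16
i=3: 72!=16
i=4: 16==16 found!

Found at 4, 5 comps


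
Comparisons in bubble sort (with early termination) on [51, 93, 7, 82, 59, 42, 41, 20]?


Algorithm: bubble sort (with early termination)
Input: [51, 93, 7, 82, 59, 42, 41, 20]
Sorted: [7, 20, 41, 42, 51, 59, 82, 93]

28


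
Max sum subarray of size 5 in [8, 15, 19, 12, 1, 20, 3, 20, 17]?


[0:5]: 55
[1:6]: 67
[2:7]: 55
[3:8]: 56
[4:9]: 61

Max: 67 at [1:6]


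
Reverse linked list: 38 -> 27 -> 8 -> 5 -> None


Step 1: curr=38, set curr.next=prev(None) | reversed so far: 38
Step 2: curr=27, set curr.next=prev(38) | reversed so far: 27 -> 38
Step 3: curr=8, set curr.next=prev(27) | reversed so far: 8 -> 27 -> 38
Step 4: curr=5, set curr.next=prev(8) | reversed so far: 5 -> 8 -> 27 -> 38

5 -> 8 -> 27 -> 38 -> None


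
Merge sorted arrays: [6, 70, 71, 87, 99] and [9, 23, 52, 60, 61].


Take 6 from A
Take 9 from B
Take 23 from B
Take 52 from B
Take 60 from B
Take 61 from B

Merged: [6, 9, 23, 52, 60, 61, 70, 71, 87, 99]


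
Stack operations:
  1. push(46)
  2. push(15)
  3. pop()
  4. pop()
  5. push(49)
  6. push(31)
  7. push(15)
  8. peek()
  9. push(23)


push(46) -> [46]
push(15) -> [46, 15]
pop()->15, [46]
pop()->46, []
push(49) -> [49]
push(31) -> [49, 31]
push(15) -> [49, 31, 15]
peek()->15
push(23) -> [49, 31, 15, 23]

Final stack: [49, 31, 15, 23]


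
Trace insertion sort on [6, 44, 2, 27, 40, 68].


Initial: [6, 44, 2, 27, 40, 68]
Insert 44: [6, 44, 2, 27, 40, 68]
Insert 2: [2, 6, 44, 27, 40, 68]
Insert 27: [2, 6, 27, 44, 40, 68]
Insert 40: [2, 6, 27, 40, 44, 68]
Insert 68: [2, 6, 27, 40, 44, 68]

Sorted: [2, 6, 27, 40, 44, 68]


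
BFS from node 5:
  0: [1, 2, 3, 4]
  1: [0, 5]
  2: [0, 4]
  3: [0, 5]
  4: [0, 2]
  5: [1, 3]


Visit 5, enqueue [1, 3]
Visit 1, enqueue [0]
Visit 3, enqueue []
Visit 0, enqueue [2, 4]
Visit 2, enqueue []
Visit 4, enqueue []

BFS order: [5, 1, 3, 0, 2, 4]


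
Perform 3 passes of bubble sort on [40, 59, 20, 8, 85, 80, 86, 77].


Initial: [40, 59, 20, 8, 85, 80, 86, 77]
Pass 1: [40, 20, 8, 59, 80, 85, 77, 86] (4 swaps)
Pass 2: [20, 8, 40, 59, 80, 77, 85, 86] (3 swaps)
Pass 3: [8, 20, 40, 59, 77, 80, 85, 86] (2 swaps)

After 3 passes: [8, 20, 40, 59, 77, 80, 85, 86]


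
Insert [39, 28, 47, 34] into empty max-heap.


Insert 39: [39]
Insert 28: [39, 28]
Insert 47: [47, 28, 39]
Insert 34: [47, 34, 39, 28]

Final heap: [47, 34, 39, 28]


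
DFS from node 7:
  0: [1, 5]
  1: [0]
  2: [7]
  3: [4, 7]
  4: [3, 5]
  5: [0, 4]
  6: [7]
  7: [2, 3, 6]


Visit 7, push [6, 3, 2]
Visit 2, push []
Visit 3, push [4]
Visit 4, push [5]
Visit 5, push [0]
Visit 0, push [1]
Visit 1, push []
Visit 6, push []

DFS order: [7, 2, 3, 4, 5, 0, 1, 6]


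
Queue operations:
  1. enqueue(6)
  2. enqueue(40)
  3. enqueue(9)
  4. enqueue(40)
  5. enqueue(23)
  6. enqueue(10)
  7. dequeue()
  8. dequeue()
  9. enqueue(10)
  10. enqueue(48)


enqueue(6) -> [6]
enqueue(40) -> [6, 40]
enqueue(9) -> [6, 40, 9]
enqueue(40) -> [6, 40, 9, 40]
enqueue(23) -> [6, 40, 9, 40, 23]
enqueue(10) -> [6, 40, 9, 40, 23, 10]
dequeue()->6, [40, 9, 40, 23, 10]
dequeue()->40, [9, 40, 23, 10]
enqueue(10) -> [9, 40, 23, 10, 10]
enqueue(48) -> [9, 40, 23, 10, 10, 48]

Final queue: [9, 40, 23, 10, 10, 48]


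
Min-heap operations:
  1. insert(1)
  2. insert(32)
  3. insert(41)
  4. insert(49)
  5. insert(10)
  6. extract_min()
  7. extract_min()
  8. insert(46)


insert(1) -> [1]
insert(32) -> [1, 32]
insert(41) -> [1, 32, 41]
insert(49) -> [1, 32, 41, 49]
insert(10) -> [1, 10, 41, 49, 32]
extract_min()->1, [10, 32, 41, 49]
extract_min()->10, [32, 49, 41]
insert(46) -> [32, 46, 41, 49]

Final heap: [32, 46, 41, 49]


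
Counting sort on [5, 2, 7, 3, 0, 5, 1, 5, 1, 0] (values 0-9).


Input: [5, 2, 7, 3, 0, 5, 1, 5, 1, 0]
Counts: [2, 2, 1, 1, 0, 3, 0, 1, 0, 0]

Sorted: [0, 0, 1, 1, 2, 3, 5, 5, 5, 7]


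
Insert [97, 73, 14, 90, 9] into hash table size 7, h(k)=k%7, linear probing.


Insert 97: h=6 -> slot 6
Insert 73: h=3 -> slot 3
Insert 14: h=0 -> slot 0
Insert 90: h=6, 2 probes -> slot 1
Insert 9: h=2 -> slot 2

Table: [14, 90, 9, 73, None, None, 97]


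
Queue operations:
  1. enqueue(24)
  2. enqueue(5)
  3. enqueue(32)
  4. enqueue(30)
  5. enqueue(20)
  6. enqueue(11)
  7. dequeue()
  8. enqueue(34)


enqueue(24) -> [24]
enqueue(5) -> [24, 5]
enqueue(32) -> [24, 5, 32]
enqueue(30) -> [24, 5, 32, 30]
enqueue(20) -> [24, 5, 32, 30, 20]
enqueue(11) -> [24, 5, 32, 30, 20, 11]
dequeue()->24, [5, 32, 30, 20, 11]
enqueue(34) -> [5, 32, 30, 20, 11, 34]

Final queue: [5, 32, 30, 20, 11, 34]


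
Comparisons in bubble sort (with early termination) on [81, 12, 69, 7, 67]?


Algorithm: bubble sort (with early termination)
Input: [81, 12, 69, 7, 67]
Sorted: [7, 12, 67, 69, 81]

10


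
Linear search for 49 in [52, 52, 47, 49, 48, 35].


i=0: 52!=49
i=1: 52!=49
i=2: 47!=49
i=3: 49==49 found!

Found at 3, 4 comps


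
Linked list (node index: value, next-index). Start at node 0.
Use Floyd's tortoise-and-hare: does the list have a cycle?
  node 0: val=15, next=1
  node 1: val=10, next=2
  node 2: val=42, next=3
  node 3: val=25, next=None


Floyd's tortoise (slow, +1) and hare (fast, +2):
  init: slow=0, fast=0
  step 1: slow=1, fast=2
  step 2: fast 2->3->None, no cycle

Cycle: no


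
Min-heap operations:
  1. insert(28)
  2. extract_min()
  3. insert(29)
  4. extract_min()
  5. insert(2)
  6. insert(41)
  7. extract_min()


insert(28) -> [28]
extract_min()->28, []
insert(29) -> [29]
extract_min()->29, []
insert(2) -> [2]
insert(41) -> [2, 41]
extract_min()->2, [41]

Final heap: [41]


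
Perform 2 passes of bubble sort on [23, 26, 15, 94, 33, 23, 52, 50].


Initial: [23, 26, 15, 94, 33, 23, 52, 50]
Pass 1: [23, 15, 26, 33, 23, 52, 50, 94] (5 swaps)
Pass 2: [15, 23, 26, 23, 33, 50, 52, 94] (3 swaps)

After 2 passes: [15, 23, 26, 23, 33, 50, 52, 94]


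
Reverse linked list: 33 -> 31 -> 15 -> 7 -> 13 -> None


Step 1: curr=33, set curr.next=prev(None) | reversed so far: 33
Step 2: curr=31, set curr.next=prev(33) | reversed so far: 31 -> 33
Step 3: curr=15, set curr.next=prev(31) | reversed so far: 15 -> 31 -> 33
Step 4: curr=7, set curr.next=prev(15) | reversed so far: 7 -> 15 -> 31 -> 33
Step 5: curr=13, set curr.next=prev(7) | reversed so far: 13 -> 7 -> 15 -> 31 -> 33

13 -> 7 -> 15 -> 31 -> 33 -> None


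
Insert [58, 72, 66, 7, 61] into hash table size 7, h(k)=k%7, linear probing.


Insert 58: h=2 -> slot 2
Insert 72: h=2, 1 probes -> slot 3
Insert 66: h=3, 1 probes -> slot 4
Insert 7: h=0 -> slot 0
Insert 61: h=5 -> slot 5

Table: [7, None, 58, 72, 66, 61, None]


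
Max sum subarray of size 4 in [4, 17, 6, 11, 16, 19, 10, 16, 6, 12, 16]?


[0:4]: 38
[1:5]: 50
[2:6]: 52
[3:7]: 56
[4:8]: 61
[5:9]: 51
[6:10]: 44
[7:11]: 50

Max: 61 at [4:8]


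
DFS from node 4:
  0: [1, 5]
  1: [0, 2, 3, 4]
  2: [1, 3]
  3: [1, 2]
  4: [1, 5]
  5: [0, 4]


Visit 4, push [5, 1]
Visit 1, push [3, 2, 0]
Visit 0, push [5]
Visit 5, push []
Visit 2, push [3]
Visit 3, push []

DFS order: [4, 1, 0, 5, 2, 3]


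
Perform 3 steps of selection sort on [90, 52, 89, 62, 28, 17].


Initial: [90, 52, 89, 62, 28, 17]
Step 1: min=17 at 5
  Swap: [17, 52, 89, 62, 28, 90]
Step 2: min=28 at 4
  Swap: [17, 28, 89, 62, 52, 90]
Step 3: min=52 at 4
  Swap: [17, 28, 52, 62, 89, 90]

After 3 steps: [17, 28, 52, 62, 89, 90]


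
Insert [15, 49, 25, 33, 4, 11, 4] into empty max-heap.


Insert 15: [15]
Insert 49: [49, 15]
Insert 25: [49, 15, 25]
Insert 33: [49, 33, 25, 15]
Insert 4: [49, 33, 25, 15, 4]
Insert 11: [49, 33, 25, 15, 4, 11]
Insert 4: [49, 33, 25, 15, 4, 11, 4]

Final heap: [49, 33, 25, 15, 4, 11, 4]


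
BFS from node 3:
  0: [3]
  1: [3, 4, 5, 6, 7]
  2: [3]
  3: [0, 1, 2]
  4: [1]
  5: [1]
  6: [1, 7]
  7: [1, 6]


Visit 3, enqueue [0, 1, 2]
Visit 0, enqueue []
Visit 1, enqueue [4, 5, 6, 7]
Visit 2, enqueue []
Visit 4, enqueue []
Visit 5, enqueue []
Visit 6, enqueue []
Visit 7, enqueue []

BFS order: [3, 0, 1, 2, 4, 5, 6, 7]


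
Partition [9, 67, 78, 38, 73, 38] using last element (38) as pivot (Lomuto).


Pivot: 38
  9 <= 38: advance i (no swap)
  38 <= 38: swap -> [9, 38, 78, 67, 73, 38]
Place pivot at 2: [9, 38, 38, 67, 73, 78]

Partitioned: [9, 38, 38, 67, 73, 78]


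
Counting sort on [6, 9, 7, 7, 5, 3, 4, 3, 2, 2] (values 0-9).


Input: [6, 9, 7, 7, 5, 3, 4, 3, 2, 2]
Counts: [0, 0, 2, 2, 1, 1, 1, 2, 0, 1]

Sorted: [2, 2, 3, 3, 4, 5, 6, 7, 7, 9]


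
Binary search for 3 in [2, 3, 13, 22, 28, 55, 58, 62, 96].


Step 1: lo=0, hi=8, mid=4, val=28
Step 2: lo=0, hi=3, mid=1, val=3

Found at index 1


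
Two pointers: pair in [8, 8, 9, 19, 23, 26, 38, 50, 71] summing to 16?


lo=0(8)+hi=8(71)=79
lo=0(8)+hi=7(50)=58
lo=0(8)+hi=6(38)=46
lo=0(8)+hi=5(26)=34
lo=0(8)+hi=4(23)=31
lo=0(8)+hi=3(19)=27
lo=0(8)+hi=2(9)=17
lo=0(8)+hi=1(8)=16

Yes: 8+8=16


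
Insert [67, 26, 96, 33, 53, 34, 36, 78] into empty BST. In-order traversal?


Insert 67: root
Insert 26: L from 67
Insert 96: R from 67
Insert 33: L from 67 -> R from 26
Insert 53: L from 67 -> R from 26 -> R from 33
Insert 34: L from 67 -> R from 26 -> R from 33 -> L from 53
Insert 36: L from 67 -> R from 26 -> R from 33 -> L from 53 -> R from 34
Insert 78: R from 67 -> L from 96

In-order: [26, 33, 34, 36, 53, 67, 78, 96]


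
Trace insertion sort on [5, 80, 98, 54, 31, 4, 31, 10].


Initial: [5, 80, 98, 54, 31, 4, 31, 10]
Insert 80: [5, 80, 98, 54, 31, 4, 31, 10]
Insert 98: [5, 80, 98, 54, 31, 4, 31, 10]
Insert 54: [5, 54, 80, 98, 31, 4, 31, 10]
Insert 31: [5, 31, 54, 80, 98, 4, 31, 10]
Insert 4: [4, 5, 31, 54, 80, 98, 31, 10]
Insert 31: [4, 5, 31, 31, 54, 80, 98, 10]
Insert 10: [4, 5, 10, 31, 31, 54, 80, 98]

Sorted: [4, 5, 10, 31, 31, 54, 80, 98]


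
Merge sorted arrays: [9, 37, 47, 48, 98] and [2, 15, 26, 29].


Take 2 from B
Take 9 from A
Take 15 from B
Take 26 from B
Take 29 from B

Merged: [2, 9, 15, 26, 29, 37, 47, 48, 98]


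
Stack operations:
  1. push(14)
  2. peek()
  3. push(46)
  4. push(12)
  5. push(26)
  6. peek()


push(14) -> [14]
peek()->14
push(46) -> [14, 46]
push(12) -> [14, 46, 12]
push(26) -> [14, 46, 12, 26]
peek()->26

Final stack: [14, 46, 12, 26]


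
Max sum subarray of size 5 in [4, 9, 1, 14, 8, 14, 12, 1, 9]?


[0:5]: 36
[1:6]: 46
[2:7]: 49
[3:8]: 49
[4:9]: 44

Max: 49 at [2:7]


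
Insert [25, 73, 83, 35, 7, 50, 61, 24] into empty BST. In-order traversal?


Insert 25: root
Insert 73: R from 25
Insert 83: R from 25 -> R from 73
Insert 35: R from 25 -> L from 73
Insert 7: L from 25
Insert 50: R from 25 -> L from 73 -> R from 35
Insert 61: R from 25 -> L from 73 -> R from 35 -> R from 50
Insert 24: L from 25 -> R from 7

In-order: [7, 24, 25, 35, 50, 61, 73, 83]


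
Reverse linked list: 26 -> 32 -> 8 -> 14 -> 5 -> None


Step 1: curr=26, set curr.next=prev(None) | reversed so far: 26
Step 2: curr=32, set curr.next=prev(26) | reversed so far: 32 -> 26
Step 3: curr=8, set curr.next=prev(32) | reversed so far: 8 -> 32 -> 26
Step 4: curr=14, set curr.next=prev(8) | reversed so far: 14 -> 8 -> 32 -> 26
Step 5: curr=5, set curr.next=prev(14) | reversed so far: 5 -> 14 -> 8 -> 32 -> 26

5 -> 14 -> 8 -> 32 -> 26 -> None


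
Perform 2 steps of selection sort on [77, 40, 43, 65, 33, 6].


Initial: [77, 40, 43, 65, 33, 6]
Step 1: min=6 at 5
  Swap: [6, 40, 43, 65, 33, 77]
Step 2: min=33 at 4
  Swap: [6, 33, 43, 65, 40, 77]

After 2 steps: [6, 33, 43, 65, 40, 77]


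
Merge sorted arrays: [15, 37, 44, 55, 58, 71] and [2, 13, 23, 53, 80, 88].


Take 2 from B
Take 13 from B
Take 15 from A
Take 23 from B
Take 37 from A
Take 44 from A
Take 53 from B
Take 55 from A
Take 58 from A
Take 71 from A

Merged: [2, 13, 15, 23, 37, 44, 53, 55, 58, 71, 80, 88]


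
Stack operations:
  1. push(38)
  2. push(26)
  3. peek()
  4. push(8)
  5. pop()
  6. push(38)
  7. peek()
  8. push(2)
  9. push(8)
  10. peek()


push(38) -> [38]
push(26) -> [38, 26]
peek()->26
push(8) -> [38, 26, 8]
pop()->8, [38, 26]
push(38) -> [38, 26, 38]
peek()->38
push(2) -> [38, 26, 38, 2]
push(8) -> [38, 26, 38, 2, 8]
peek()->8

Final stack: [38, 26, 38, 2, 8]


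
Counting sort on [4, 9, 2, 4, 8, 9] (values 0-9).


Input: [4, 9, 2, 4, 8, 9]
Counts: [0, 0, 1, 0, 2, 0, 0, 0, 1, 2]

Sorted: [2, 4, 4, 8, 9, 9]


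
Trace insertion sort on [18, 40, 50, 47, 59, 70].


Initial: [18, 40, 50, 47, 59, 70]
Insert 40: [18, 40, 50, 47, 59, 70]
Insert 50: [18, 40, 50, 47, 59, 70]
Insert 47: [18, 40, 47, 50, 59, 70]
Insert 59: [18, 40, 47, 50, 59, 70]
Insert 70: [18, 40, 47, 50, 59, 70]

Sorted: [18, 40, 47, 50, 59, 70]


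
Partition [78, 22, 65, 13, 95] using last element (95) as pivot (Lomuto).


Pivot: 95
  78 <= 95: advance i (no swap)
  22 <= 95: advance i (no swap)
  65 <= 95: advance i (no swap)
  13 <= 95: advance i (no swap)
Place pivot at 4: [78, 22, 65, 13, 95]

Partitioned: [78, 22, 65, 13, 95]
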